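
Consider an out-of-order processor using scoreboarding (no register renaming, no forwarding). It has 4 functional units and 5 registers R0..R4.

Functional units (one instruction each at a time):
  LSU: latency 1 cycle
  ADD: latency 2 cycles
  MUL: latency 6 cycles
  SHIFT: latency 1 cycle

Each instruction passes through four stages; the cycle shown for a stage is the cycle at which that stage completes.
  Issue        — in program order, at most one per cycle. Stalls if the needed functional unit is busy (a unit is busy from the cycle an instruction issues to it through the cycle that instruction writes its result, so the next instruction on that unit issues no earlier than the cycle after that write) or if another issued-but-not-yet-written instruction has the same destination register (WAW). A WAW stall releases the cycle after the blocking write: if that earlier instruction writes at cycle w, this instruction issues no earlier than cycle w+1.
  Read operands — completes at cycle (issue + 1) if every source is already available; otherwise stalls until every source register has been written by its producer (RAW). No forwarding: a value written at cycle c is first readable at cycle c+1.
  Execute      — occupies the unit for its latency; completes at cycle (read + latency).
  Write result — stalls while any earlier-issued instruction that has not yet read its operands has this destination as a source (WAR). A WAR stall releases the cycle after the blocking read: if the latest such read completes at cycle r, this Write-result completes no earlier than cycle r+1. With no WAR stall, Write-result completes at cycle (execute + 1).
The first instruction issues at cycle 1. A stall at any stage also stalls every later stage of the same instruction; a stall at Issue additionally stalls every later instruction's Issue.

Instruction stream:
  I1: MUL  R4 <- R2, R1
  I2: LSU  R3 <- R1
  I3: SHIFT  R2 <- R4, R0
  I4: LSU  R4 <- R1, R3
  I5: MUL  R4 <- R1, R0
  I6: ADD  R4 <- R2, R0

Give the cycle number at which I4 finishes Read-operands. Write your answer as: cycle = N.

cycle = 11

t=1  I1→MUL
t=2  I1 RO; I2→LSU
t=3  I2 RO; I3→SHIFT
t=4  I2 EX
t=5  I2 WR R3
t=8  I1 EX
t=9  I1 WR R4
t=10  I3 RO; I4→LSU
t=11  I3 EX; I4 RO
t=12  I3 WR R2; I4 EX
t=13  I4 WR R4
t=14  I5→MUL
t=15  I5 RO
t=21  I5 EX
t=22  I5 WR R4
t=23  I6→ADD
t=24  I6 RO
t=26  I6 EX
t=27  I6 WR R4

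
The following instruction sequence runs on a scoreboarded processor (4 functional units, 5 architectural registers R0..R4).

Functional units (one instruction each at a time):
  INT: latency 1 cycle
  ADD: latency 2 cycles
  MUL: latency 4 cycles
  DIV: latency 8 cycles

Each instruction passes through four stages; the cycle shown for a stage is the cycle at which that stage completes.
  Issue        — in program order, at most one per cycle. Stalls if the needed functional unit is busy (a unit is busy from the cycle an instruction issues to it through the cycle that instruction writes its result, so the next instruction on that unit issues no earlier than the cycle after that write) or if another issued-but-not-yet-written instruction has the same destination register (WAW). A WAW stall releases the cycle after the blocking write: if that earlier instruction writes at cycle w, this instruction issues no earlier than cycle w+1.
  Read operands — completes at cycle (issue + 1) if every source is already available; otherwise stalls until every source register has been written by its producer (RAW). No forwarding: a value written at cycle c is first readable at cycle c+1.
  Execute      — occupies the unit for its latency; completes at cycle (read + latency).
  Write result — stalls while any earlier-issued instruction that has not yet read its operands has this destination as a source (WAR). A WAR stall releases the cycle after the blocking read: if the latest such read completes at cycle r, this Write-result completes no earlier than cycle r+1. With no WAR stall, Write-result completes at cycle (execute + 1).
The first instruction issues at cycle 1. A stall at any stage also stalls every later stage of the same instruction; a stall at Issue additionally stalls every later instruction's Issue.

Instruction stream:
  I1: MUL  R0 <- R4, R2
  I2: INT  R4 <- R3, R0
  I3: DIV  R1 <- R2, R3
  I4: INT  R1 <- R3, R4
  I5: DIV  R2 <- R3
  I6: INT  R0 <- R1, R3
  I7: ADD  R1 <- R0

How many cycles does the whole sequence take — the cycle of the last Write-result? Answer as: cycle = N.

t=1  issue I1 (MUL)
t=2  I1 read-ops | issue I2 (INT)
t=3  issue I3 (DIV)
t=4  I3 read-ops
t=6  I1 finished on MUL
t=7  I1→R0
t=8  I2 read-ops
t=9  I2 finished on INT
t=10  I2→R4
t=12  I3 finished on DIV
t=13  I3→R1
t=14  issue I4 (INT)
t=15  I4 read-ops | issue I5 (DIV)
t=16  I4 finished on INT | I5 read-ops
t=17  I4→R1
t=18  issue I6 (INT)
t=19  I6 read-ops | issue I7 (ADD)
t=20  I6 finished on INT
t=21  I6→R0
t=22  I7 read-ops
t=24  I5 finished on DIV | I7 finished on ADD
t=25  I5→R2 | I7→R1

cycle = 25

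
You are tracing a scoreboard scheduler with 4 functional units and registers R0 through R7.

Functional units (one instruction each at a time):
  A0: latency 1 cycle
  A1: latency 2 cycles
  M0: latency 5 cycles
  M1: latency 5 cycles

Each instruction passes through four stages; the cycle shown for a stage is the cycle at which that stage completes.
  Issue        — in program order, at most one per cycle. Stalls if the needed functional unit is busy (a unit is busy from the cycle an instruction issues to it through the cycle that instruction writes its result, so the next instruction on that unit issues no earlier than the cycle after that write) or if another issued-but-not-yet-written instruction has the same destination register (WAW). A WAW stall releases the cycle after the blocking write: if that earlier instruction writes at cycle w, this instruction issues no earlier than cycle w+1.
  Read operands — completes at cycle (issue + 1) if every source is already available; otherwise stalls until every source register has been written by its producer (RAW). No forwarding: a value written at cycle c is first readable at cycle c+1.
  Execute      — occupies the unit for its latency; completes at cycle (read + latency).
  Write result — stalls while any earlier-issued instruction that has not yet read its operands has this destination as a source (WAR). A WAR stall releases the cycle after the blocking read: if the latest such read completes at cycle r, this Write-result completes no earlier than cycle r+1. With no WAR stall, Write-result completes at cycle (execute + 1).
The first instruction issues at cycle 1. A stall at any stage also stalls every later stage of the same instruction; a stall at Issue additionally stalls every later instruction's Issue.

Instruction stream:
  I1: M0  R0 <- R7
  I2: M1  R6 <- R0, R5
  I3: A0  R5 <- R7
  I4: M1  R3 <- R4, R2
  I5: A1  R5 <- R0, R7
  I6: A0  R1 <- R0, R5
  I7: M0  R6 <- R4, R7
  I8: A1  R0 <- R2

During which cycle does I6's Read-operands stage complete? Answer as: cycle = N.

cycle = 22

t=1  issue I1 (M0)
t=2  I1 read-ops, issue I2 (M1)
t=3  issue I3 (A0)
t=4  I3 read-ops
t=5  I3 finished on A0
t=7  I1 finished on M0
t=8  I1→R0
t=9  I2 read-ops
t=10  I3→R5
t=14  I2 finished on M1
t=15  I2→R6
t=16  issue I4 (M1)
t=17  I4 read-ops, issue I5 (A1)
t=18  I5 read-ops, issue I6 (A0)
t=19  issue I7 (M0)
t=20  I5 finished on A1, I7 read-ops
t=21  I5→R5
t=22  I4 finished on M1, I6 read-ops, issue I8 (A1)
t=23  I4→R3, I6 finished on A0, I8 read-ops
t=24  I6→R1
t=25  I7 finished on M0, I8 finished on A1
t=26  I7→R6, I8→R0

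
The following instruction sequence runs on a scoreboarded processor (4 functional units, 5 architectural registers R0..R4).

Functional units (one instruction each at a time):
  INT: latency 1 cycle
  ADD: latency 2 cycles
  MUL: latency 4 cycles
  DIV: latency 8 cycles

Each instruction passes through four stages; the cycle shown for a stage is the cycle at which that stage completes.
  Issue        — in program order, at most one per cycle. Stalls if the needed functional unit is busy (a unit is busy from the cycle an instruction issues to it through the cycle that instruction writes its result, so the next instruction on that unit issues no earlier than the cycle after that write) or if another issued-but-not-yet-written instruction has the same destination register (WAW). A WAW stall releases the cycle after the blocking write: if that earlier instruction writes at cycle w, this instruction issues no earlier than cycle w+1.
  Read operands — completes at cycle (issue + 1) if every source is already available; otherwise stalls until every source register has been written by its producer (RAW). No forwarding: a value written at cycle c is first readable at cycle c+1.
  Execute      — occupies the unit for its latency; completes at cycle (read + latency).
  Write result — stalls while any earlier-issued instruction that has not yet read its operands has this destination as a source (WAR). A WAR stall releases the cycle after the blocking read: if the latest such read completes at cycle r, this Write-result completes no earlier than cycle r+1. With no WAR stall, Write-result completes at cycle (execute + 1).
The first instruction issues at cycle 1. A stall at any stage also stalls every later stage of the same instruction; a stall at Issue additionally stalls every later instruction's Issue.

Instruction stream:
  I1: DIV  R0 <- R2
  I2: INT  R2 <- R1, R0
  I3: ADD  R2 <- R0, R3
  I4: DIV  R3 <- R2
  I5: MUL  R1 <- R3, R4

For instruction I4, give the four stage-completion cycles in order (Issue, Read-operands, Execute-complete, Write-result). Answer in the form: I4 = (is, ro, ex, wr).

cycle 1: I1→DIV
cycle 2: I1 RO · I2→INT
cycle 10: I1 EX
cycle 11: I1 WR R0
cycle 12: I2 RO
cycle 13: I2 EX
cycle 14: I2 WR R2
cycle 15: I3→ADD
cycle 16: I3 RO · I4→DIV
cycle 17: I5→MUL
cycle 18: I3 EX
cycle 19: I3 WR R2
cycle 20: I4 RO
cycle 28: I4 EX
cycle 29: I4 WR R3
cycle 30: I5 RO
cycle 34: I5 EX
cycle 35: I5 WR R1

I4 = (16, 20, 28, 29)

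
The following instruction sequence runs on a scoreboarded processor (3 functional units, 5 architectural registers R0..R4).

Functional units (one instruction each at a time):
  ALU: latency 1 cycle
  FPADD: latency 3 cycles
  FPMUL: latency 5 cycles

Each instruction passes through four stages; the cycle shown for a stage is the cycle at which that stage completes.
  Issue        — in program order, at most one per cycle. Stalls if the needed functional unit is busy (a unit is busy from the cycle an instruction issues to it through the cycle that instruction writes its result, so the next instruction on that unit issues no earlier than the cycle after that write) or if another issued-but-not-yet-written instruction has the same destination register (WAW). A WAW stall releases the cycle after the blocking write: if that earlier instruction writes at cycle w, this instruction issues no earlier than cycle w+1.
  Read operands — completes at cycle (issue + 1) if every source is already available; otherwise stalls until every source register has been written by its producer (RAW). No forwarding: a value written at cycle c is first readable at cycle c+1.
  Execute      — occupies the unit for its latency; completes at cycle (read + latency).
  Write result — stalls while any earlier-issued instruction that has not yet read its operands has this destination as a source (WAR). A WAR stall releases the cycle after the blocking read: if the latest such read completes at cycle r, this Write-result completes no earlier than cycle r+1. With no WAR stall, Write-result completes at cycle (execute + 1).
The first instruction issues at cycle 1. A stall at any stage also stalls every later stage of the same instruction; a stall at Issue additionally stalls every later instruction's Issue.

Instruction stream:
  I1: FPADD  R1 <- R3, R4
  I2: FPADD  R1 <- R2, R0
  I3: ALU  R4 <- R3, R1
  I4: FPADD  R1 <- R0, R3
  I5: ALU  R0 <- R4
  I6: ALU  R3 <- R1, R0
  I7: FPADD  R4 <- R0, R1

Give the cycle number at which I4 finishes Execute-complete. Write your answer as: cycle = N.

cycle = 17

[1] I1 dispatched to FPADD
[2] I1 operands ready
[5] I1 complete
[6] R1←I1
[7] I2 dispatched to FPADD
[8] I2 operands ready | I3 dispatched to ALU
[11] I2 complete
[12] R1←I2
[13] I3 operands ready | I4 dispatched to FPADD
[14] I3 complete | I4 operands ready
[15] R4←I3
[16] I5 dispatched to ALU
[17] I4 complete | I5 operands ready
[18] R1←I4 | I5 complete
[19] R0←I5
[20] I6 dispatched to ALU
[21] I6 operands ready | I7 dispatched to FPADD
[22] I6 complete | I7 operands ready
[23] R3←I6
[25] I7 complete
[26] R4←I7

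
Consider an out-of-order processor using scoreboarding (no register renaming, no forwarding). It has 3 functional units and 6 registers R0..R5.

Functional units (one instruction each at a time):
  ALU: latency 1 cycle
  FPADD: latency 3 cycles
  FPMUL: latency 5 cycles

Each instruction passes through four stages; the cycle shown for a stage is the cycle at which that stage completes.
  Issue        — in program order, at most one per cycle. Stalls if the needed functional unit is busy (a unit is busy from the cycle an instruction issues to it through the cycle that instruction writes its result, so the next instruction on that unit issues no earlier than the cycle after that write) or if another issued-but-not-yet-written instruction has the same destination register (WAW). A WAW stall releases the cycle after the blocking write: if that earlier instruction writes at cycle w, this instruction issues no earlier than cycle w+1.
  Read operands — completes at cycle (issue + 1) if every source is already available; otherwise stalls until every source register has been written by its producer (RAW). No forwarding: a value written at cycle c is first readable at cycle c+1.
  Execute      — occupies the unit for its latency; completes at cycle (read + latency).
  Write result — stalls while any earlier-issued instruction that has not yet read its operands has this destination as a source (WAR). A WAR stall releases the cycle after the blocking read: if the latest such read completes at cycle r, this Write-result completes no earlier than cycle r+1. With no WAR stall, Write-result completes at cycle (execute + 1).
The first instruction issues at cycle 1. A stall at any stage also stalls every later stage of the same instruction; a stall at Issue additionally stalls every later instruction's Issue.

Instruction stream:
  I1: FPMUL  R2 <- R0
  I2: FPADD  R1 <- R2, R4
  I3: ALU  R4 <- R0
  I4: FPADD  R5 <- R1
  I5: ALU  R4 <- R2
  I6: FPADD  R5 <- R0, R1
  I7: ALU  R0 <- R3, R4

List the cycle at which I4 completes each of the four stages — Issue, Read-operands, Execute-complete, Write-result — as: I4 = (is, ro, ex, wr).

I1  is:1  ro:2  ex:7  wr:8
I2  is:2  ro:9  ex:12  wr:13  — RAW R2: wait I1 write@8
I3  is:3  ro:4  ex:5  wr:10  — WAR R4: wait I2 read@9
I4  is:14  ro:15  ex:18  wr:19  — struct: FPADD busy until I2 writes@13
I5  is:15  ro:16  ex:17  wr:18
I6  is:20  ro:21  ex:24  wr:25  — struct: FPADD busy until I4 writes@19
I7  is:21  ro:22  ex:23  wr:24

I4 = (14, 15, 18, 19)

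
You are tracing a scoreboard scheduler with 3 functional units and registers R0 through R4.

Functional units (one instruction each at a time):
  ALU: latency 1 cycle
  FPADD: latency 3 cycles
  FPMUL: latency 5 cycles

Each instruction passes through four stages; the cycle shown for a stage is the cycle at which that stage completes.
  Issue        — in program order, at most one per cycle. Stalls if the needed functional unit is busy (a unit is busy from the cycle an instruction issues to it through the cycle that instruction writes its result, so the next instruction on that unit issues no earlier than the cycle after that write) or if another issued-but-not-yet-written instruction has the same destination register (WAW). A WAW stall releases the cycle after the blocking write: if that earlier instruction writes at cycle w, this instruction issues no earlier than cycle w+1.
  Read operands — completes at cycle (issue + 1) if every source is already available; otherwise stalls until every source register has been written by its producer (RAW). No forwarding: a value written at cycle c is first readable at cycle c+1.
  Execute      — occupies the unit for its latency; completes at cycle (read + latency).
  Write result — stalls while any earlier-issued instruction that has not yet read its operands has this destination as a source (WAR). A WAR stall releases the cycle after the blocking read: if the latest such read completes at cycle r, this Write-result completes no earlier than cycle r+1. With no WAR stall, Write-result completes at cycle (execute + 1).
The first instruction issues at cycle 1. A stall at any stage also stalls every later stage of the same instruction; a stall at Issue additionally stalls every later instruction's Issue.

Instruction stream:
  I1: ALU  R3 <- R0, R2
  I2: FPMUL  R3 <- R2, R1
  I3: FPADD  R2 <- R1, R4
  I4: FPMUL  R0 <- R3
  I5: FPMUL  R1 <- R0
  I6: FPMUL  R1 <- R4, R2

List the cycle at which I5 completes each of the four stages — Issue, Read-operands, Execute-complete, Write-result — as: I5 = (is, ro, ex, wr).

I5 = (21, 22, 27, 28)

cycle 1: I1→ALU
cycle 2: I1 RO
cycle 3: I1 EX
cycle 4: I1 WR R3
cycle 5: I2→FPMUL
cycle 6: I2 RO · I3→FPADD
cycle 7: I3 RO
cycle 10: I3 EX
cycle 11: I2 EX · I3 WR R2
cycle 12: I2 WR R3
cycle 13: I4→FPMUL
cycle 14: I4 RO
cycle 19: I4 EX
cycle 20: I4 WR R0
cycle 21: I5→FPMUL
cycle 22: I5 RO
cycle 27: I5 EX
cycle 28: I5 WR R1
cycle 29: I6→FPMUL
cycle 30: I6 RO
cycle 35: I6 EX
cycle 36: I6 WR R1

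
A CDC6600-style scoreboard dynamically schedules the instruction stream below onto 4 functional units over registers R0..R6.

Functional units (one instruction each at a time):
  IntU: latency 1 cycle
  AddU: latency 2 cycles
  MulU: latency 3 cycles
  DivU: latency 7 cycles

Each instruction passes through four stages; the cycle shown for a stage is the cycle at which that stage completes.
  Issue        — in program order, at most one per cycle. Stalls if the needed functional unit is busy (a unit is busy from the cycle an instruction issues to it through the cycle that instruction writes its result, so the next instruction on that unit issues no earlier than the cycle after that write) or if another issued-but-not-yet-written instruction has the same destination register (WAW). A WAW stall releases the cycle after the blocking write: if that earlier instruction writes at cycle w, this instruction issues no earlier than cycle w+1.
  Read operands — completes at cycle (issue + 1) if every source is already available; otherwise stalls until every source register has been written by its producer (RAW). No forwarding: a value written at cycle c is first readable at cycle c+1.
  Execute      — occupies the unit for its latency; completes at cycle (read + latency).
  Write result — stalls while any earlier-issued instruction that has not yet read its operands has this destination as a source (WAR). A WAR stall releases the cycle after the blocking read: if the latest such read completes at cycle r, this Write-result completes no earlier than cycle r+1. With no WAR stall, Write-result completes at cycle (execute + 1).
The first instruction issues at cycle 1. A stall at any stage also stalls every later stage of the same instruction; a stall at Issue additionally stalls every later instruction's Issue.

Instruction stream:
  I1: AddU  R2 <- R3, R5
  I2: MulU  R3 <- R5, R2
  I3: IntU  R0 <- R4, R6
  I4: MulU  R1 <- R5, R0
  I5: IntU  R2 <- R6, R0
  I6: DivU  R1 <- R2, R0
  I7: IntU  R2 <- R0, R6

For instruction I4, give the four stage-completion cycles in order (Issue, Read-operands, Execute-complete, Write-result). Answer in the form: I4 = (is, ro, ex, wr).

I4 = (11, 12, 15, 16)

  I1 | 1 | 2 | 4 | 5
  I2 | 2 | 6 | 9 | 10   RAW R2: wait I1 write@5
  I3 | 3 | 4 | 5 | 6
  I4 | 11 | 12 | 15 | 16   struct: MulU busy until I2 writes@10
  I5 | 12 | 13 | 14 | 15
  I6 | 17 | 18 | 25 | 26   WAW R1: wait I4 write@16
  I7 | 18 | 19 | 20 | 21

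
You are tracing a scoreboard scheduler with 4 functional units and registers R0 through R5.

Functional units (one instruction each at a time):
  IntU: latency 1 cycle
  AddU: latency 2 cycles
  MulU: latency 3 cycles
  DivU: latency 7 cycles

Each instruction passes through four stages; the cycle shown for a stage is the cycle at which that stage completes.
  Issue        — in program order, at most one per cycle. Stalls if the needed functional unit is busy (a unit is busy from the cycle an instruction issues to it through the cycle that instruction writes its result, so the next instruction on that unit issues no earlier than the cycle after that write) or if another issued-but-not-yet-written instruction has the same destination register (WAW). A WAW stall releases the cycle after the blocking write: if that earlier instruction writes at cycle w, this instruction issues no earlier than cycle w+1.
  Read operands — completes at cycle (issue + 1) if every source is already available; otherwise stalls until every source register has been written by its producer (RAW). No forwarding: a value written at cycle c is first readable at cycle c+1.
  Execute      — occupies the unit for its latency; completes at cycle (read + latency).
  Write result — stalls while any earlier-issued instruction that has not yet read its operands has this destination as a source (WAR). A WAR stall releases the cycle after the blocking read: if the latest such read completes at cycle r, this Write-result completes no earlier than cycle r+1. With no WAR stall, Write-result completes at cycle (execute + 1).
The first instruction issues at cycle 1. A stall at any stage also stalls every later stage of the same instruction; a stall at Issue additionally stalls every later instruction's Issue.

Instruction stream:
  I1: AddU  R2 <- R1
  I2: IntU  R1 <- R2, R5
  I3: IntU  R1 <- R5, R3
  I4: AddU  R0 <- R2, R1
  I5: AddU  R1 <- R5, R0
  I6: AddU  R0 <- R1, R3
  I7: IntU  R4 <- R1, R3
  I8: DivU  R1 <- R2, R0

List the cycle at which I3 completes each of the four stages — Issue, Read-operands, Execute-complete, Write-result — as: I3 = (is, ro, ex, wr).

I3 = (9, 10, 11, 12)

I1  is:1  ro:2  ex:4  wr:5
I2  is:2  ro:6  ex:7  wr:8  — RAW R2: wait I1 write@5
I3  is:9  ro:10  ex:11  wr:12  — struct: IntU busy until I2 writes@8
I4  is:10  ro:13  ex:15  wr:16  — RAW R1: wait I3 write@12
I5  is:17  ro:18  ex:20  wr:21  — struct: AddU busy until I4 writes@16
I6  is:22  ro:23  ex:25  wr:26  — struct: AddU busy until I5 writes@21
I7  is:23  ro:24  ex:25  wr:26
I8  is:24  ro:27  ex:34  wr:35  — RAW R0: wait I6 write@26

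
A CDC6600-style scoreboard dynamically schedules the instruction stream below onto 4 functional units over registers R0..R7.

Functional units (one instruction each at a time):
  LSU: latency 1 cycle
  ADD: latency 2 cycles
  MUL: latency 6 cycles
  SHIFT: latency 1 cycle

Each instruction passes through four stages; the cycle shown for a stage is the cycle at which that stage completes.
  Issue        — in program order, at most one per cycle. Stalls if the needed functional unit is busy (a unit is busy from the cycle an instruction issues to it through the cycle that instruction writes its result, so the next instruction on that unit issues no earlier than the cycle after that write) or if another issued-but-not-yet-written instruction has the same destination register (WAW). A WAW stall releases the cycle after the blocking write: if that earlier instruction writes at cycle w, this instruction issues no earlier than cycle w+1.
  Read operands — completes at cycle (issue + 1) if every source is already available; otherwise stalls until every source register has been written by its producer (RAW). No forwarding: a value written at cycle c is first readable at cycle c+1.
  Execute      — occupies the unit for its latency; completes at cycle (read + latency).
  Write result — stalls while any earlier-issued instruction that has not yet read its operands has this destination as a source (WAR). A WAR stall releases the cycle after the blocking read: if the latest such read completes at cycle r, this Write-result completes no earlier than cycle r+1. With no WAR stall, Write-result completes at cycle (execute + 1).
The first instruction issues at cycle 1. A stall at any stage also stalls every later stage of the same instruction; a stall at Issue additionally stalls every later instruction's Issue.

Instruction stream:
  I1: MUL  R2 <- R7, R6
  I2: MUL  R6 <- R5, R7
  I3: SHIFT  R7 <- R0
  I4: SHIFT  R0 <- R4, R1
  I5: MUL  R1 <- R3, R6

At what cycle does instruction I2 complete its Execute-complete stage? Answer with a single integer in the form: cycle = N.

  I1 | 1 | 2 | 8 | 9
  I2 | 10 | 11 | 17 | 18   struct: MUL busy until I1 writes@9
  I3 | 11 | 12 | 13 | 14
  I4 | 15 | 16 | 17 | 18   struct: SHIFT busy until I3 writes@14
  I5 | 19 | 20 | 26 | 27   struct: MUL busy until I2 writes@18

cycle = 17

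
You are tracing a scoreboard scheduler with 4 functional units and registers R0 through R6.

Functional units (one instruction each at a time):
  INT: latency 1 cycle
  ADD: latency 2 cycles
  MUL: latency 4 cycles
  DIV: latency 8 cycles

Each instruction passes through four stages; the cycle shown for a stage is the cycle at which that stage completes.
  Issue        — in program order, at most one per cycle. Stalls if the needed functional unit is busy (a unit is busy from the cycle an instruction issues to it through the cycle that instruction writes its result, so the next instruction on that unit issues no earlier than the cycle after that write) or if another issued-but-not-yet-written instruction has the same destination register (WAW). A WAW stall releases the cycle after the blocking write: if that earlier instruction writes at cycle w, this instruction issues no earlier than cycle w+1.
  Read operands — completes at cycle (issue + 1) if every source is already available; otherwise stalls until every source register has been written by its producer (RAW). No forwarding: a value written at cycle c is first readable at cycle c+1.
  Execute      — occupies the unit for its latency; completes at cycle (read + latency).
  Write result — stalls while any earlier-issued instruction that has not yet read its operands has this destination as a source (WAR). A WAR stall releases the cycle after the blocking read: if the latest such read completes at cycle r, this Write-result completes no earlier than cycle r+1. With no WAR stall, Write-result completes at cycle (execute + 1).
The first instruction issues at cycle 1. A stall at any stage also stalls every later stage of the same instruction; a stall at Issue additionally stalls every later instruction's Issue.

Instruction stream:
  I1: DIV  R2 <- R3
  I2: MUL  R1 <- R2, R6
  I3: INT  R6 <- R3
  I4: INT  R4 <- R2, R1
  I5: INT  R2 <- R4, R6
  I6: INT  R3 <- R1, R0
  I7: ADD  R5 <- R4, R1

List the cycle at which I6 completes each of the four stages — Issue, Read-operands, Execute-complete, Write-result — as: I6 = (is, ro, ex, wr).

cycle 1: I1 issues→DIV
cycle 2: I1 reads · I2 issues→MUL
cycle 3: I3 issues→INT
cycle 4: I3 reads
cycle 5: I3 exec-done
cycle 10: I1 exec-done
cycle 11: I1 writes R2
cycle 12: I2 reads
cycle 13: I3 writes R6
cycle 14: I4 issues→INT
cycle 16: I2 exec-done
cycle 17: I2 writes R1
cycle 18: I4 reads
cycle 19: I4 exec-done
cycle 20: I4 writes R4
cycle 21: I5 issues→INT
cycle 22: I5 reads
cycle 23: I5 exec-done
cycle 24: I5 writes R2
cycle 25: I6 issues→INT
cycle 26: I6 reads · I7 issues→ADD
cycle 27: I6 exec-done · I7 reads
cycle 28: I6 writes R3
cycle 29: I7 exec-done
cycle 30: I7 writes R5

I6 = (25, 26, 27, 28)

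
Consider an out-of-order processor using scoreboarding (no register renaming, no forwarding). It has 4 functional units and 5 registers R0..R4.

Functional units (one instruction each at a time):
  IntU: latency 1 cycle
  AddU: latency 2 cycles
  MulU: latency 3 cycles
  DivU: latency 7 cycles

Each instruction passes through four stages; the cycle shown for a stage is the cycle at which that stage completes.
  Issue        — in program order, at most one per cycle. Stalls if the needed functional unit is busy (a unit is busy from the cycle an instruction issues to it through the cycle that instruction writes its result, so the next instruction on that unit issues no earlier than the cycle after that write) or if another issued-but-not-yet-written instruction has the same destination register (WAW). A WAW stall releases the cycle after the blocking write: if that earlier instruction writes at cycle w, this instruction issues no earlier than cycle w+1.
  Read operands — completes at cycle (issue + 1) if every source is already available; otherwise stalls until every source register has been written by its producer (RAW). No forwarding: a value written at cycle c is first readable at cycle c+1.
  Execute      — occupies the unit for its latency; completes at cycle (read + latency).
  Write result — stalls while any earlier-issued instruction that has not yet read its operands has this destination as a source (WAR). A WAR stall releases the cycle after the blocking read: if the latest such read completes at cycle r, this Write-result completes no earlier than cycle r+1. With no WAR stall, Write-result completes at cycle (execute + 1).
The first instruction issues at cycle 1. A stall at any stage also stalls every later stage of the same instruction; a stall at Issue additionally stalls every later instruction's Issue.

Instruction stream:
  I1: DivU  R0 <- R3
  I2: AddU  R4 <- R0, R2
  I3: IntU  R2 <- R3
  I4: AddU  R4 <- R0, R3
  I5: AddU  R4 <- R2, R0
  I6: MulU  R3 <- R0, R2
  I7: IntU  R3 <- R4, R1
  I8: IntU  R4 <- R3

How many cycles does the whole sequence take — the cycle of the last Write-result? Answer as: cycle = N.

cycle = 34

  I1 | 1 | 2 | 9 | 10
  I2 | 2 | 11 | 13 | 14   RAW R0: wait I1 write@10
  I3 | 3 | 4 | 5 | 12   WAR R2: wait I2 read@11
  I4 | 15 | 16 | 18 | 19   struct: AddU busy until I2 writes@14
  I5 | 20 | 21 | 23 | 24   struct: AddU busy until I4 writes@19
  I6 | 21 | 22 | 25 | 26
  I7 | 27 | 28 | 29 | 30   WAW R3: wait I6 write@26
  I8 | 31 | 32 | 33 | 34   struct: IntU busy until I7 writes@30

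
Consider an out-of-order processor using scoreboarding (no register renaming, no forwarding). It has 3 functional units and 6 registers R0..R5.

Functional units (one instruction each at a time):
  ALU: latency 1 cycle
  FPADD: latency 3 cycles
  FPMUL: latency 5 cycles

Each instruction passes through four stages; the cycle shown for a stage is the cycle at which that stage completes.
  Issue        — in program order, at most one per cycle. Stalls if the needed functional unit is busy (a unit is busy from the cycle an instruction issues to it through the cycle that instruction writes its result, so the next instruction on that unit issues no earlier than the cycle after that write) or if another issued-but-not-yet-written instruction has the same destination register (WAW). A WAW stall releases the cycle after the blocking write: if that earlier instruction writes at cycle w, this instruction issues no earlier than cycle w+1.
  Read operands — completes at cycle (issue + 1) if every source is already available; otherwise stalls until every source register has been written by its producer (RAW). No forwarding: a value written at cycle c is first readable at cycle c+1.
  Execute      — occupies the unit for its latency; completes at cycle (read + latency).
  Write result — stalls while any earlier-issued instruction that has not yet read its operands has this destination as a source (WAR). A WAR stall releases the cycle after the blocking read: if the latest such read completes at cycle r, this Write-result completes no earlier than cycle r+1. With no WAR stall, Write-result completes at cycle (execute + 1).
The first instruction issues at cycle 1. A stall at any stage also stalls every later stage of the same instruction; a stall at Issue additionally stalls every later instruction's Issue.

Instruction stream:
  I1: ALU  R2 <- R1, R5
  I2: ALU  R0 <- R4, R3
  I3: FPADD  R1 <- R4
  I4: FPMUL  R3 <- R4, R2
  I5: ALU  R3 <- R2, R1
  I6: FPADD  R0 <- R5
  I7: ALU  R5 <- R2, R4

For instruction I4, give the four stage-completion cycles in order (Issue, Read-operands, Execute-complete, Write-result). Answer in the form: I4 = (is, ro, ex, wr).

t=1  issue I1 (ALU)
t=2  I1 read-ops
t=3  I1 finished on ALU
t=4  I1→R2
t=5  issue I2 (ALU)
t=6  I2 read-ops; issue I3 (FPADD)
t=7  I2 finished on ALU; I3 read-ops; issue I4 (FPMUL)
t=8  I2→R0; I4 read-ops
t=10  I3 finished on FPADD
t=11  I3→R1
t=13  I4 finished on FPMUL
t=14  I4→R3
t=15  issue I5 (ALU)
t=16  I5 read-ops; issue I6 (FPADD)
t=17  I5 finished on ALU; I6 read-ops
t=18  I5→R3
t=19  issue I7 (ALU)
t=20  I6 finished on FPADD; I7 read-ops
t=21  I6→R0; I7 finished on ALU
t=22  I7→R5

I4 = (7, 8, 13, 14)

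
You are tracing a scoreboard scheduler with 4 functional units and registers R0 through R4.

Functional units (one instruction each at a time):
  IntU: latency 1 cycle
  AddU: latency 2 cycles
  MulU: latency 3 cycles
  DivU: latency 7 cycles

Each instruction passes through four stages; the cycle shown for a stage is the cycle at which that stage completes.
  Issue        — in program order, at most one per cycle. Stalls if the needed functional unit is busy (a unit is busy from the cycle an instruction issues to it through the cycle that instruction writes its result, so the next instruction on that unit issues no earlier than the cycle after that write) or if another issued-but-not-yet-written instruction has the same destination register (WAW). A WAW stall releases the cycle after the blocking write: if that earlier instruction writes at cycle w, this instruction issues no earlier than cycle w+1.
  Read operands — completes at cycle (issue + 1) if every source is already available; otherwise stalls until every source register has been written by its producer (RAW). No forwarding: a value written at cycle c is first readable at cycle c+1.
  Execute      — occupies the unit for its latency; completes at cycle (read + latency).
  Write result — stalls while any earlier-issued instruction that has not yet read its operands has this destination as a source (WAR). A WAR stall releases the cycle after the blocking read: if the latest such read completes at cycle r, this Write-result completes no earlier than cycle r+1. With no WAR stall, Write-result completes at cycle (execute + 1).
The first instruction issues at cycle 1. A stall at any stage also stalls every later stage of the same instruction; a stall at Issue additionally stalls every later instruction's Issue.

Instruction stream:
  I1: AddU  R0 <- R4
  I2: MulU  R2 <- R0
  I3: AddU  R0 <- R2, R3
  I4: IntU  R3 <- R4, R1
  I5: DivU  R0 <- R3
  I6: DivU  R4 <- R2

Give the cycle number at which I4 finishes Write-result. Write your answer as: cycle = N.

cycle = 12

[I1] 1/2/4/5
[I2] 2/6/9/10  (RAW R0: wait I1 write@5)
[I3] 6/11/13/14  (struct: AddU busy until I1 writes@5; RAW R2: wait I2 write@10)
[I4] 7/8/9/12  (WAR R3: wait I3 read@11)
[I5] 15/16/23/24  (WAW R0: wait I3 write@14)
[I6] 25/26/33/34  (struct: DivU busy until I5 writes@24)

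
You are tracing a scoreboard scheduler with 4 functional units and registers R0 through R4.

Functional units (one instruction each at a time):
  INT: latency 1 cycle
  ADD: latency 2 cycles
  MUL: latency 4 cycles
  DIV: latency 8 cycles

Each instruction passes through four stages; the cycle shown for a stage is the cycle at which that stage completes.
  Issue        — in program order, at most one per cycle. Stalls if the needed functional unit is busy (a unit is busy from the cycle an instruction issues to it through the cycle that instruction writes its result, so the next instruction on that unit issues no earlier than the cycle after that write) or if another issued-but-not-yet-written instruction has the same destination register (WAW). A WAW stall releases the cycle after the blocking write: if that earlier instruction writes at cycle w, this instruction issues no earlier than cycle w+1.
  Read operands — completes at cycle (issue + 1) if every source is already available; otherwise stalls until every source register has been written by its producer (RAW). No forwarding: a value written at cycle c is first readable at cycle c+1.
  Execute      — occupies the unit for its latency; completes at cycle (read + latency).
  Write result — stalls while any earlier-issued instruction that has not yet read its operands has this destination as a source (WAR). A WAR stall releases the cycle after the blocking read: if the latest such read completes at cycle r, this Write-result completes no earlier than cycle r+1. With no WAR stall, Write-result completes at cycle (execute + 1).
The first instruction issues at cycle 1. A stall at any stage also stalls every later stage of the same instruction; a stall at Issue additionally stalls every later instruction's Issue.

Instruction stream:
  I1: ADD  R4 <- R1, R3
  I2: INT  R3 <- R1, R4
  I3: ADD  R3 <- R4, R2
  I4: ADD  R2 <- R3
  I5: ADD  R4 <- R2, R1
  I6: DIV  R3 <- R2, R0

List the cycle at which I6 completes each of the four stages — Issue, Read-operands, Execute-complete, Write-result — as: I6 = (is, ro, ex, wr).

I6 = (20, 21, 29, 30)

cycle 1: issue I1 (ADD)
cycle 2: I1 read-ops · issue I2 (INT)
cycle 4: I1 finished on ADD
cycle 5: I1→R4
cycle 6: I2 read-ops
cycle 7: I2 finished on INT
cycle 8: I2→R3
cycle 9: issue I3 (ADD)
cycle 10: I3 read-ops
cycle 12: I3 finished on ADD
cycle 13: I3→R3
cycle 14: issue I4 (ADD)
cycle 15: I4 read-ops
cycle 17: I4 finished on ADD
cycle 18: I4→R2
cycle 19: issue I5 (ADD)
cycle 20: I5 read-ops · issue I6 (DIV)
cycle 21: I6 read-ops
cycle 22: I5 finished on ADD
cycle 23: I5→R4
cycle 29: I6 finished on DIV
cycle 30: I6→R3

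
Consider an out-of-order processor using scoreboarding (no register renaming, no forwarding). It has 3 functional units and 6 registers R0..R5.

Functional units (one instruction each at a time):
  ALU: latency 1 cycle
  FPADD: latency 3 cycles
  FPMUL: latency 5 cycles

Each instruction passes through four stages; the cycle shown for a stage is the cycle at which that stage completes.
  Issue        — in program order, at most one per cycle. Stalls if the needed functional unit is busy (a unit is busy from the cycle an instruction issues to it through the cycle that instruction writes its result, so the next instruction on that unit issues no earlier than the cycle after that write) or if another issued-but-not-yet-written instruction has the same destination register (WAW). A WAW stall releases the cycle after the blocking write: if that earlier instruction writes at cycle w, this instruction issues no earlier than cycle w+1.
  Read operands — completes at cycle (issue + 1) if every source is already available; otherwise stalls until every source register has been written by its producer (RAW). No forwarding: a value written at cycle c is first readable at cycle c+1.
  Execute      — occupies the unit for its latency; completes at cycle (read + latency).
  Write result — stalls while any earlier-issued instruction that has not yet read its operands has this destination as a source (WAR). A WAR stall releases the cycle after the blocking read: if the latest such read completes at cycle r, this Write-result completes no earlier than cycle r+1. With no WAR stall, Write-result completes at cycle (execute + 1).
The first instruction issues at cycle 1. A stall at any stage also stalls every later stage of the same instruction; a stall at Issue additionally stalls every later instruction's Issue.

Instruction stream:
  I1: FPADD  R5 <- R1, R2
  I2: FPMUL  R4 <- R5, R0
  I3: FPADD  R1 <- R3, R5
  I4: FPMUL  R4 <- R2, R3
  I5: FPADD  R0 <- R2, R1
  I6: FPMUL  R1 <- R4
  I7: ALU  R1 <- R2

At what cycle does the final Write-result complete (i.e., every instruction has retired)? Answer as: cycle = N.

  I1 | 1 | 2 | 5 | 6
  I2 | 2 | 7 | 12 | 13   RAW R5: wait I1 write@6
  I3 | 7 | 8 | 11 | 12   struct: FPADD busy until I1 writes@6
  I4 | 14 | 15 | 20 | 21   struct: FPMUL busy until I2 writes@13
  I5 | 15 | 16 | 19 | 20
  I6 | 22 | 23 | 28 | 29   struct: FPMUL busy until I4 writes@21
  I7 | 30 | 31 | 32 | 33   WAW R1: wait I6 write@29

cycle = 33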